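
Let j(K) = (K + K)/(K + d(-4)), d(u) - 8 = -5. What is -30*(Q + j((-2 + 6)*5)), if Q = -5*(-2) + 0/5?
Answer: -8100/23 ≈ -352.17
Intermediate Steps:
d(u) = 3 (d(u) = 8 - 5 = 3)
Q = 10 (Q = 10 + 0*(⅕) = 10 + 0 = 10)
j(K) = 2*K/(3 + K) (j(K) = (K + K)/(K + 3) = (2*K)/(3 + K) = 2*K/(3 + K))
-30*(Q + j((-2 + 6)*5)) = -30*(10 + 2*((-2 + 6)*5)/(3 + (-2 + 6)*5)) = -30*(10 + 2*(4*5)/(3 + 4*5)) = -30*(10 + 2*20/(3 + 20)) = -30*(10 + 2*20/23) = -30*(10 + 2*20*(1/23)) = -30*(10 + 40/23) = -30*270/23 = -8100/23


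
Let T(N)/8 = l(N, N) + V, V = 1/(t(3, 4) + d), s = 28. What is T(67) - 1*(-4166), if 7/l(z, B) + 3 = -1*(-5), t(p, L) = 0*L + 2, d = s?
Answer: 62914/15 ≈ 4194.3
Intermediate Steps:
d = 28
t(p, L) = 2 (t(p, L) = 0 + 2 = 2)
l(z, B) = 7/2 (l(z, B) = 7/(-3 - 1*(-5)) = 7/(-3 + 5) = 7/2)
V = 1/30 (V = 1/(2 + 28) = 1/30 ≈ 0.033333)
T(N) = 424/15 (T(N) = 8*(7/2 + 1/30) = 8*(53/15) = 424/15)
T(67) - 1*(-4166) = 424/15 - 1*(-4166) = 424/15 + 4166 = 62914/15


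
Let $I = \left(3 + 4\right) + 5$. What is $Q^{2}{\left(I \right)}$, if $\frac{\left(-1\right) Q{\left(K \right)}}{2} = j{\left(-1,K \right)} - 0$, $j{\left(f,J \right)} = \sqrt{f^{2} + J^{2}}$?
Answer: $580$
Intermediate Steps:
$I = 12$ ($I = 7 + 5 = 12$)
$j{\left(f,J \right)} = \sqrt{J^{2} + f^{2}}$
$Q{\left(K \right)} = - 2 \sqrt{1 + K^{2}}$ ($Q{\left(K \right)} = - 2 \left(\sqrt{K^{2} + \left(-1\right)^{2}} - 0\right) = - 2 \left(\sqrt{K^{2} + 1} + 0\right) = - 2 \left(\sqrt{1 + K^{2}} + 0\right) = - 2 \sqrt{1 + K^{2}}$)
$Q^{2}{\left(I \right)} = \left(- 2 \sqrt{1 + 12^{2}}\right)^{2} = \left(- 2 \sqrt{1 + 144}\right)^{2} = \left(- 2 \sqrt{145}\right)^{2} = 580$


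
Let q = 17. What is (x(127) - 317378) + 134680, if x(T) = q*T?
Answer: -180539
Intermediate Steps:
x(T) = 17*T
(x(127) - 317378) + 134680 = (17*127 - 317378) + 134680 = (2159 - 317378) + 134680 = -315219 + 134680 = -180539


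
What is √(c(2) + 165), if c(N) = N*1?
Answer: √167 ≈ 12.923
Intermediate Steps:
c(N) = N
√(c(2) + 165) = √(2 + 165) = √167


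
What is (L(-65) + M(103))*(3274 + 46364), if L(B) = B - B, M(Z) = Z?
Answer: 5112714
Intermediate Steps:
L(B) = 0
(L(-65) + M(103))*(3274 + 46364) = (0 + 103)*(3274 + 46364) = 103*49638 = 5112714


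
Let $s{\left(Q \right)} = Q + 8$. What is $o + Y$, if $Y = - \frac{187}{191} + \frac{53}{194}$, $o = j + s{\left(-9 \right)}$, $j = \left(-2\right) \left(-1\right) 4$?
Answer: $\frac{233223}{37054} \approx 6.2941$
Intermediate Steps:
$s{\left(Q \right)} = 8 + Q$
$j = 8$ ($j = 2 \cdot 4 = 8$)
$o = 7$ ($o = 8 + \left(8 - 9\right) = 8 - 1 = 7$)
$Y = - \frac{26155}{37054}$ ($Y = \left(-187\right) \frac{1}{191} + 53 \cdot \frac{1}{194} = - \frac{187}{191} + \frac{53}{194} = - \frac{26155}{37054} \approx -0.70586$)
$o + Y = 7 - \frac{26155}{37054} = \frac{233223}{37054}$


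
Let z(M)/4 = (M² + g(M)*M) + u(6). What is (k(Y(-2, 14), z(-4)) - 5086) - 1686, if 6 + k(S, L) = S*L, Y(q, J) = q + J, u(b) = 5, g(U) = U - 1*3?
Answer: -4426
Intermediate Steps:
g(U) = -3 + U (g(U) = U - 3 = -3 + U)
z(M) = 20 + 4*M² + 4*M*(-3 + M) (z(M) = 4*((M² + (-3 + M)*M) + 5) = 4*((M² + M*(-3 + M)) + 5) = 4*(5 + M² + M*(-3 + M)) = 20 + 4*M² + 4*M*(-3 + M))
Y(q, J) = J + q
k(S, L) = -6 + L*S (k(S, L) = -6 + S*L = -6 + L*S)
(k(Y(-2, 14), z(-4)) - 5086) - 1686 = ((-6 + (20 - 12*(-4) + 8*(-4)²)*(14 - 2)) - 5086) - 1686 = ((-6 + (20 + 48 + 8*16)*12) - 5086) - 1686 = ((-6 + (20 + 48 + 128)*12) - 5086) - 1686 = ((-6 + 196*12) - 5086) - 1686 = ((-6 + 2352) - 5086) - 1686 = (2346 - 5086) - 1686 = -2740 - 1686 = -4426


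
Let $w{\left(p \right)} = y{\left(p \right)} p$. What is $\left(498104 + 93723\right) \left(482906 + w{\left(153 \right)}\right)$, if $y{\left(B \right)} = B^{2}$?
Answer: $2405470780441$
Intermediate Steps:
$w{\left(p \right)} = p^{3}$ ($w{\left(p \right)} = p^{2} p = p^{3}$)
$\left(498104 + 93723\right) \left(482906 + w{\left(153 \right)}\right) = \left(498104 + 93723\right) \left(482906 + 153^{3}\right) = 591827 \left(482906 + 3581577\right) = 591827 \cdot 4064483 = 2405470780441$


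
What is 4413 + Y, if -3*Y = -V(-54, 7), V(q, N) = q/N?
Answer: 30873/7 ≈ 4410.4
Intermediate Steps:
Y = -18/7 (Y = -(-1)*(-54/7)/3 = -(-1)*(-54*⅐)/3 = -(-1)*(-54)/(3*7) = -⅓*54/7 = -18/7 ≈ -2.5714)
4413 + Y = 4413 - 18/7 = 30873/7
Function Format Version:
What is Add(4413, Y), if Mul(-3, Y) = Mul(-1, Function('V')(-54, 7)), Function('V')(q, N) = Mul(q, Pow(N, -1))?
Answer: Rational(30873, 7) ≈ 4410.4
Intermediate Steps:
Y = Rational(-18, 7) (Y = Mul(Rational(-1, 3), Mul(-1, Mul(-54, Pow(7, -1)))) = Mul(Rational(-1, 3), Mul(-1, Mul(-54, Rational(1, 7)))) = Mul(Rational(-1, 3), Mul(-1, Rational(-54, 7))) = Mul(Rational(-1, 3), Rational(54, 7)) = Rational(-18, 7) ≈ -2.5714)
Add(4413, Y) = Add(4413, Rational(-18, 7)) = Rational(30873, 7)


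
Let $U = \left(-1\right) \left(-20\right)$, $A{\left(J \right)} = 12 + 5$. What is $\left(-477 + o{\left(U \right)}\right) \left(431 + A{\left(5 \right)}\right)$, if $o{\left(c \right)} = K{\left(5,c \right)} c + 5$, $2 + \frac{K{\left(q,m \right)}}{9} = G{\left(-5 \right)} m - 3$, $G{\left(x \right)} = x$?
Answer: $-8678656$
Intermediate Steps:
$A{\left(J \right)} = 17$
$U = 20$
$K{\left(q,m \right)} = -45 - 45 m$ ($K{\left(q,m \right)} = -18 + 9 \left(- 5 m - 3\right) = -18 + 9 \left(-3 - 5 m\right) = -18 - \left(27 + 45 m\right) = -45 - 45 m$)
$o{\left(c \right)} = 5 + c \left(-45 - 45 c\right)$ ($o{\left(c \right)} = \left(-45 - 45 c\right) c + 5 = c \left(-45 - 45 c\right) + 5 = 5 + c \left(-45 - 45 c\right)$)
$\left(-477 + o{\left(U \right)}\right) \left(431 + A{\left(5 \right)}\right) = \left(-477 - \left(895 + 18000\right)\right) \left(431 + 17\right) = \left(-477 - 18895\right) 448 = \left(-19372\right) 448 = -8678656$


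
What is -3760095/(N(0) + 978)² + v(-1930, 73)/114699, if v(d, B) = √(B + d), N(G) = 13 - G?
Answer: -3760095/982081 + I*√1857/114699 ≈ -3.8287 + 0.0003757*I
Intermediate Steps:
-3760095/(N(0) + 978)² + v(-1930, 73)/114699 = -3760095/((13 - 1*0) + 978)² + √(73 - 1930)/114699 = -3760095/((13 + 0) + 978)² + √(-1857)*(1/114699) = -3760095/(13 + 978)² + (I*√1857)*(1/114699) = -3760095/(991²) + I*√1857/114699 = -3760095/982081 + I*√1857/114699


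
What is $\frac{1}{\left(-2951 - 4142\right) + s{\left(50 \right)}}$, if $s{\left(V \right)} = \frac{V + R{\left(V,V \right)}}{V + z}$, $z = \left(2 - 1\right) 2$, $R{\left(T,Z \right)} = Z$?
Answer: $- \frac{13}{92184} \approx -0.00014102$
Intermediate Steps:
$z = 2$ ($z = 1 \cdot 2 = 2$)
$s{\left(V \right)} = \frac{2 V}{2 + V}$ ($s{\left(V \right)} = \frac{V + V}{V + 2} = \frac{2 V}{2 + V}$)
$\frac{1}{\left(-2951 - 4142\right) + s{\left(50 \right)}} = \frac{1}{\left(-2951 - 4142\right) + 2 \cdot 50 \frac{1}{2 + 50}} = \frac{1}{-7093 + 2 \cdot 50 \cdot \frac{1}{52}} = \frac{1}{-7093 + \frac{25}{13}} = \frac{1}{- \frac{92184}{13}} = - \frac{13}{92184}$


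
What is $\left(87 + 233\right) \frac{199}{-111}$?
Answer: $- \frac{63680}{111} \approx -573.69$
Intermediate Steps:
$\left(87 + 233\right) \frac{199}{-111} = 320 \cdot 199 \left(- \frac{1}{111}\right) = 320 \left(- \frac{199}{111}\right) = - \frac{63680}{111}$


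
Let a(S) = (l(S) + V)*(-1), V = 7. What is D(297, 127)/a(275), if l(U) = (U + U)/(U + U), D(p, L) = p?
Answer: -297/8 ≈ -37.125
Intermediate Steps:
l(U) = 1 (l(U) = (2*U)/((2*U)) = (2*U)*(1/(2*U)) = 1)
a(S) = -8 (a(S) = (1 + 7)*(-1) = 8*(-1) = -8)
D(297, 127)/a(275) = 297/(-8) = 297*(-1/8) = -297/8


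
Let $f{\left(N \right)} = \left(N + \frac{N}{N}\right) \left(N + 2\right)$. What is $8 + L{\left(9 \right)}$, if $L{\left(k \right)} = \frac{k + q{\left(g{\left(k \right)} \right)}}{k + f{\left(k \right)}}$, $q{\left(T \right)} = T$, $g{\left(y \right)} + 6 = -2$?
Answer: $\frac{953}{119} \approx 8.0084$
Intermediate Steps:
$g{\left(y \right)} = -8$ ($g{\left(y \right)} = -6 - 2 = -8$)
$f{\left(N \right)} = \left(1 + N\right) \left(2 + N\right)$ ($f{\left(N \right)} = \left(N + 1\right) \left(2 + N\right) = \left(1 + N\right) \left(2 + N\right)$)
$L{\left(k \right)} = \frac{-8 + k}{2 + k^{2} + 4 k}$ ($L{\left(k \right)} = \frac{k - 8}{k + \left(2 + k^{2} + 3 k\right)} = \frac{-8 + k}{2 + k^{2} + 4 k}$)
$8 + L{\left(9 \right)} = 8 + \frac{-8 + 9}{2 + 9^{2} + 4 \cdot 9} = 8 + \frac{1}{2 + 81 + 36} \cdot 1 = 8 + \frac{1}{119} \cdot 1 = 8 + \frac{1}{119} = \frac{953}{119}$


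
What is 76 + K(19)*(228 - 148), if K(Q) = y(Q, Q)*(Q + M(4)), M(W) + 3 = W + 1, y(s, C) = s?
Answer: 31996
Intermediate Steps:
M(W) = -2 + W (M(W) = -3 + (W + 1) = -3 + (1 + W) = -2 + W)
K(Q) = Q*(2 + Q) (K(Q) = Q*(Q + (-2 + 4)) = Q*(Q + 2) = Q*(2 + Q))
76 + K(19)*(228 - 148) = 76 + (19*(2 + 19))*(228 - 148) = 76 + (19*21)*80 = 76 + 399*80 = 76 + 31920 = 31996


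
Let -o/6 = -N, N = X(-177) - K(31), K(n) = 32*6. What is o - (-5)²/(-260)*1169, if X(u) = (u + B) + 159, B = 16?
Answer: -54683/52 ≈ -1051.6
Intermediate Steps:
K(n) = 192
X(u) = 175 + u (X(u) = (u + 16) + 159 = (16 + u) + 159 = 175 + u)
N = -194 (N = (175 - 177) - 1*192 = -2 - 192 = -194)
o = -1164 (o = -(-6)*(-194) = -6*194 = -1164)
o - (-5)²/(-260)*1169 = -1164 - (-5)²/(-260)*1169 = -1164 - 25*(-1/260)*1169 = -1164 - (-5)*1169/52 = -1164 - 1*(-5845/52) = -1164 + 5845/52 = -54683/52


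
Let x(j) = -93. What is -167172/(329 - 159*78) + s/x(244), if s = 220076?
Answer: -2641430552/1122789 ≈ -2352.6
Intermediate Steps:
-167172/(329 - 159*78) + s/x(244) = -167172/(329 - 159*78) + 220076/(-93) = -167172/(329 - 12402) + 220076*(-1/93) = -167172/(-12073) - 220076/93 = -167172*(-1/12073) - 220076/93 = 167172/12073 - 220076/93 = -2641430552/1122789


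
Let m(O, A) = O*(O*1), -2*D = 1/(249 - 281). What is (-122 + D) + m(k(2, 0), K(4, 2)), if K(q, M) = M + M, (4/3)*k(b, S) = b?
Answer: -7663/64 ≈ -119.73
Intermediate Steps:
k(b, S) = 3*b/4
K(q, M) = 2*M
D = 1/64 (D = -1/(2*(249 - 281)) = -½/(-32) = -½*(-1/32) = 1/64 ≈ 0.015625)
m(O, A) = O² (m(O, A) = O*O = O²)
(-122 + D) + m(k(2, 0), K(4, 2)) = (-122 + 1/64) + ((¾)*2)² = -7807/64 + (3/2)² = -7807/64 + 9/4 = -7663/64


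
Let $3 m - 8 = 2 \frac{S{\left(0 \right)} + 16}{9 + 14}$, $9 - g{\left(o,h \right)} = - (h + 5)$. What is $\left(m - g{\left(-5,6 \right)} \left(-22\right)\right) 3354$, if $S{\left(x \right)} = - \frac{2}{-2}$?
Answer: $\frac{34186204}{23} \approx 1.4864 \cdot 10^{6}$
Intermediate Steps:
$g{\left(o,h \right)} = 14 + h$ ($g{\left(o,h \right)} = 9 - - (h + 5) = 9 - - (5 + h) = 9 - \left(-5 - h\right) = 9 + \left(5 + h\right) = 14 + h$)
$S{\left(x \right)} = 1$ ($S{\left(x \right)} = \left(-2\right) \left(- \frac{1}{2}\right) = 1$)
$m = \frac{218}{69}$ ($m = \frac{8}{3} + \frac{2 \frac{1 + 16}{9 + 14}}{3} = \frac{8}{3} + \frac{2 \cdot \frac{17}{23}}{3} = \frac{8}{3} + \frac{1}{3} \cdot \frac{34}{23} = \frac{8}{3} + \frac{34}{69} = \frac{218}{69} \approx 3.1594$)
$\left(m - g{\left(-5,6 \right)} \left(-22\right)\right) 3354 = \left(\frac{218}{69} - \left(14 + 6\right) \left(-22\right)\right) 3354 = \left(\frac{218}{69} - 20 \left(-22\right)\right) 3354 = \left(\frac{218}{69} - -440\right) 3354 = \left(\frac{218}{69} + 440\right) 3354 = \frac{30578}{69} \cdot 3354 = \frac{34186204}{23}$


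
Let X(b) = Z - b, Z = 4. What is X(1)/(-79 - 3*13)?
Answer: -3/118 ≈ -0.025424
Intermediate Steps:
X(b) = 4 - b
X(1)/(-79 - 3*13) = (4 - 1*1)/(-79 - 3*13) = (4 - 1)/(-79 - 39) = 3/(-118) = -1/118*3 = -3/118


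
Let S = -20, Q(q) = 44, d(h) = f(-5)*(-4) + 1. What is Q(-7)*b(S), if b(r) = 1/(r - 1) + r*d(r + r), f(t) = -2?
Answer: -166364/21 ≈ -7922.1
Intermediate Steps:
d(h) = 9 (d(h) = -2*(-4) + 1 = 8 + 1 = 9)
b(r) = 1/(-1 + r) + 9*r (b(r) = 1/(r - 1) + r*9 = 1/(-1 + r) + 9*r)
Q(-7)*b(S) = 44*((1 - 9*(-20) + 9*(-20)²)/(-1 - 20)) = 44*((1 + 180 + 9*400)/(-21)) = 44*(-(1 + 180 + 3600)/21) = 44*(-1/21*3781) = 44*(-3781/21) = -166364/21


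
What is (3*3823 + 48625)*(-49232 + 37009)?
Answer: -734528962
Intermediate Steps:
(3*3823 + 48625)*(-49232 + 37009) = (11469 + 48625)*(-12223) = 60094*(-12223) = -734528962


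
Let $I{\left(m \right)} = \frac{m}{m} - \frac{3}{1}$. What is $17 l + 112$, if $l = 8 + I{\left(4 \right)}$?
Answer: $214$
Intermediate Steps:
$I{\left(m \right)} = -2$ ($I{\left(m \right)} = 1 - 3 = -2$)
$l = 6$ ($l = 8 - 2 = 6$)
$17 l + 112 = 17 \cdot 6 + 112 = 102 + 112 = 214$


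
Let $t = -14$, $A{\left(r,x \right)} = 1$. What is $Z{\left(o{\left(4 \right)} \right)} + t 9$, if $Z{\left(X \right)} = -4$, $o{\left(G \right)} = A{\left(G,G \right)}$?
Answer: $-130$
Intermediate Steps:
$o{\left(G \right)} = 1$
$Z{\left(o{\left(4 \right)} \right)} + t 9 = -4 - 126 = -130$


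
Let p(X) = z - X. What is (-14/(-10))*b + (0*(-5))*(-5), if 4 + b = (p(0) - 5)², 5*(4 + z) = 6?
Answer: 9947/125 ≈ 79.576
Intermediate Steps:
z = -14/5 (z = -4 + (⅕)*6 = -4 + 6/5 = -14/5 ≈ -2.8000)
p(X) = -14/5 - X
b = 1421/25 (b = -4 + ((-14/5 - 1*0) - 5)² = -4 + ((-14/5 + 0) - 5)² = -4 + (-14/5 - 5)² = -4 + (-39/5)² = -4 + 1521/25 = 1421/25 ≈ 56.840)
(-14/(-10))*b + (0*(-5))*(-5) = -14/(-10)*(1421/25) + (0*(-5))*(-5) = -14*(-⅒)*(1421/25) + 0*(-5) = (7/5)*(1421/25) + 0 = 9947/125 + 0 = 9947/125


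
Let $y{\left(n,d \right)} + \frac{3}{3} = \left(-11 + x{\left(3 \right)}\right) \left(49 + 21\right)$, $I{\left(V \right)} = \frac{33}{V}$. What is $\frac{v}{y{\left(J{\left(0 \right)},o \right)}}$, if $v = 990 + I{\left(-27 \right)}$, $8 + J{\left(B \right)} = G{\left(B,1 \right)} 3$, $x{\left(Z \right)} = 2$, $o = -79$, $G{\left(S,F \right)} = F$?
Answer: $- \frac{8899}{5679} \approx -1.567$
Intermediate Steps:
$J{\left(B \right)} = -5$ ($J{\left(B \right)} = -8 + 1 \cdot 3 = -8 + 3 = -5$)
$y{\left(n,d \right)} = -631$ ($y{\left(n,d \right)} = -1 + \left(-11 + 2\right) \left(49 + 21\right) = -1 - 630 = -631$)
$v = \frac{8899}{9}$ ($v = 990 + \frac{33}{-27} = 990 + 33 \left(- \frac{1}{27}\right) = 990 - \frac{11}{9} = \frac{8899}{9} \approx 988.78$)
$\frac{v}{y{\left(J{\left(0 \right)},o \right)}} = \frac{8899}{9 \left(-631\right)} = \frac{8899}{9} \left(- \frac{1}{631}\right) = - \frac{8899}{5679}$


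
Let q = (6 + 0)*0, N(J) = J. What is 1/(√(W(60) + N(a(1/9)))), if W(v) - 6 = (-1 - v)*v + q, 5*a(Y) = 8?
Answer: -I*√91310/18262 ≈ -0.016547*I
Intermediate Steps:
a(Y) = 8/5 (a(Y) = (⅕)*8 = 8/5)
q = 0 (q = 6*0 = 0)
W(v) = 6 + v*(-1 - v) (W(v) = 6 + ((-1 - v)*v + 0) = 6 + (v*(-1 - v) + 0) = 6 + v*(-1 - v))
1/(√(W(60) + N(a(1/9)))) = 1/(√((6 - 1*60 - 1*60²) + 8/5)) = 1/(√((6 - 60 - 1*3600) + 8/5)) = 1/(√((6 - 60 - 3600) + 8/5)) = 1/(√(-3654 + 8/5)) = 1/(√(-18262/5)) = 1/(I*√91310/5) = -I*√91310/18262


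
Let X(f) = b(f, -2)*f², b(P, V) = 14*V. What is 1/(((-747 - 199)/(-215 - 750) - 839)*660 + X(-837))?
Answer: -193/3892621824 ≈ -4.9581e-8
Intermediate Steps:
X(f) = -28*f² (X(f) = (14*(-2))*f² = -28*f²)
1/(((-747 - 199)/(-215 - 750) - 839)*660 + X(-837)) = 1/(((-747 - 199)/(-215 - 750) - 839)*660 - 28*(-837)²) = 1/((-946/(-965) - 839)*660 - 28*700569) = 1/((-946*(-1/965) - 839)*660 - 19615932) = 1/((946/965 - 839)*660 - 19615932) = 1/(-808689/965*660 - 19615932) = 1/(-106746948/193 - 19615932) = 1/(-3892621824/193) = -193/3892621824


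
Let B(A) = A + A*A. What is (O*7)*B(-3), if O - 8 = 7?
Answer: 630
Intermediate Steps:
O = 15 (O = 8 + 7 = 15)
B(A) = A + A²
(O*7)*B(-3) = (15*7)*(-3*(1 - 3)) = 105*(-3*(-2)) = 105*6 = 630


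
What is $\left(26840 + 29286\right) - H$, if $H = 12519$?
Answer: $43607$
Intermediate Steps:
$\left(26840 + 29286\right) - H = \left(26840 + 29286\right) - 12519 = 56126 - 12519 = 43607$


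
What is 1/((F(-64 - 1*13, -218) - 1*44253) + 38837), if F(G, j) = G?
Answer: -1/5493 ≈ -0.00018205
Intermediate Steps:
1/((F(-64 - 1*13, -218) - 1*44253) + 38837) = 1/(((-64 - 1*13) - 1*44253) + 38837) = 1/(((-64 - 13) - 44253) + 38837) = 1/((-77 - 44253) + 38837) = 1/(-44330 + 38837) = 1/(-5493) = -1/5493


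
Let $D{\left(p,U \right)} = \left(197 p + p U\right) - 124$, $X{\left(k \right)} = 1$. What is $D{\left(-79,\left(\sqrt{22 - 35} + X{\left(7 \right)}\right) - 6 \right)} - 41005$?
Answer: $-56297 - 79 i \sqrt{13} \approx -56297.0 - 284.84 i$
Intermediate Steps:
$D{\left(p,U \right)} = -124 + 197 p + U p$ ($D{\left(p,U \right)} = \left(197 p + U p\right) - 124 = -124 + 197 p + U p$)
$D{\left(-79,\left(\sqrt{22 - 35} + X{\left(7 \right)}\right) - 6 \right)} - 41005 = \left(-124 + 197 \left(-79\right) + \left(\left(\sqrt{22 - 35} + 1\right) - 6\right) \left(-79\right)\right) - 41005 = \left(-124 - 15563 + \left(\left(\sqrt{-13} + 1\right) - 6\right) \left(-79\right)\right) - 41005 = \left(-124 - 15563 + \left(\left(i \sqrt{13} + 1\right) - 6\right) \left(-79\right)\right) - 41005 = \left(-124 - 15563 + \left(\left(1 + i \sqrt{13}\right) - 6\right) \left(-79\right)\right) - 41005 = \left(-124 - 15563 + \left(-5 + i \sqrt{13}\right) \left(-79\right)\right) - 41005 = \left(-124 - 15563 + \left(395 - 79 i \sqrt{13}\right)\right) - 41005 = \left(-15292 - 79 i \sqrt{13}\right) - 41005 = -56297 - 79 i \sqrt{13}$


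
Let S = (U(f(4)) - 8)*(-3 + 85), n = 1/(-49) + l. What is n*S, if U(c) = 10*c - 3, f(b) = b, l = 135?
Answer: 15728092/49 ≈ 3.2098e+5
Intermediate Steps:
U(c) = -3 + 10*c
n = 6614/49 (n = 1/(-49) + 135 = -1/49 + 135 = 6614/49 ≈ 134.98)
S = 2378 (S = ((-3 + 10*4) - 8)*(-3 + 85) = ((-3 + 40) - 8)*82 = (37 - 8)*82 = 29*82 = 2378)
n*S = (6614/49)*2378 = 15728092/49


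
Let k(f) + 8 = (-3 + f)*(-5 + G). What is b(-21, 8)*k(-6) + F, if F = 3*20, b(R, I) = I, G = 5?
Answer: -4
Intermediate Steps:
F = 60
k(f) = -8 (k(f) = -8 + (-3 + f)*(-5 + 5) = -8 + (-3 + f)*0 = -8 + 0 = -8)
b(-21, 8)*k(-6) + F = 8*(-8) + 60 = -64 + 60 = -4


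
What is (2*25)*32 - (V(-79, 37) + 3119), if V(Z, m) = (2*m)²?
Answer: -6995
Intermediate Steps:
V(Z, m) = 4*m²
(2*25)*32 - (V(-79, 37) + 3119) = (2*25)*32 - (4*37² + 3119) = 50*32 - (4*1369 + 3119) = 1600 - (5476 + 3119) = 1600 - 1*8595 = 1600 - 8595 = -6995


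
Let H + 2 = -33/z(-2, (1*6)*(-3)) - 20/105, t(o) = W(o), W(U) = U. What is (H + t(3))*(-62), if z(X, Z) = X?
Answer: -22537/21 ≈ -1073.2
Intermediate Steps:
t(o) = o
H = 601/42 (H = -2 + (-33/(-2) - 20/105) = -2 + (-33*(-1/2) - 20*1/105) = -2 + (33/2 - 4/21) = -2 + 685/42 = 601/42 ≈ 14.310)
(H + t(3))*(-62) = (601/42 + 3)*(-62) = (727/42)*(-62) = -22537/21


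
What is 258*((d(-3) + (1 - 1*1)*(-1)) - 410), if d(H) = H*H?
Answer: -103458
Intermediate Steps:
d(H) = H**2
258*((d(-3) + (1 - 1*1)*(-1)) - 410) = 258*(((-3)**2 + (1 - 1*1)*(-1)) - 410) = 258*((9 + (1 - 1)*(-1)) - 410) = 258*((9 + 0*(-1)) - 410) = 258*((9 + 0) - 410) = 258*(9 - 410) = 258*(-401) = -103458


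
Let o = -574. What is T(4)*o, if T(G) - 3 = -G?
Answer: 574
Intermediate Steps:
T(G) = 3 - G
T(4)*o = (3 - 1*4)*(-574) = (3 - 4)*(-574) = -1*(-574) = 574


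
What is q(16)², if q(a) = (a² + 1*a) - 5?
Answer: 71289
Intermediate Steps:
q(a) = -5 + a + a² (q(a) = (a² + a) - 5 = (a + a²) - 5 = -5 + a + a²)
q(16)² = (-5 + 16 + 16²)² = (-5 + 16 + 256)² = 267² = 71289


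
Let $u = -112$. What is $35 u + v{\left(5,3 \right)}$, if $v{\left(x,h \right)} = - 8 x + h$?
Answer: $-3957$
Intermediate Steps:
$v{\left(x,h \right)} = h - 8 x$
$35 u + v{\left(5,3 \right)} = 35 \left(-112\right) + \left(3 - 40\right) = -3920 + \left(3 - 40\right) = -3920 - 37 = -3957$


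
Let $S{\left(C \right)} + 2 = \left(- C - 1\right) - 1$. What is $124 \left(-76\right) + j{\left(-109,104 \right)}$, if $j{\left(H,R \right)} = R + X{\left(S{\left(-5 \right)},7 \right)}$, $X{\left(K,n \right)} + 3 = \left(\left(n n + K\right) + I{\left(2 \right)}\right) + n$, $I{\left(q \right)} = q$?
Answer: $-9264$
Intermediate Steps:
$S{\left(C \right)} = -4 - C$ ($S{\left(C \right)} = -2 - \left(2 + C\right) = -4 - C$)
$X{\left(K,n \right)} = -1 + K + n + n^{2}$ ($X{\left(K,n \right)} = -3 + \left(\left(\left(n n + K\right) + 2\right) + n\right) = -3 + \left(\left(\left(n^{2} + K\right) + 2\right) + n\right) = -3 + \left(\left(\left(K + n^{2}\right) + 2\right) + n\right) = -3 + \left(\left(2 + K + n^{2}\right) + n\right) = -3 + \left(2 + K + n + n^{2}\right) = -1 + K + n + n^{2}$)
$j{\left(H,R \right)} = 56 + R$ ($j{\left(H,R \right)} = R + \left(-1 - -1 + 7 + 7^{2}\right) = R + \left(-1 + \left(-4 + 5\right) + 7 + 49\right) = R + \left(-1 + 1 + 7 + 49\right) = R + 56 = 56 + R$)
$124 \left(-76\right) + j{\left(-109,104 \right)} = 124 \left(-76\right) + \left(56 + 104\right) = -9424 + 160 = -9264$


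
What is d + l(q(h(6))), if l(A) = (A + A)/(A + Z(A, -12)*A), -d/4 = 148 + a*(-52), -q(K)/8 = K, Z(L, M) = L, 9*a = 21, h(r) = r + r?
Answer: -30406/285 ≈ -106.69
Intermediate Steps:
h(r) = 2*r
a = 7/3 (a = (⅑)*21 = 7/3 ≈ 2.3333)
q(K) = -8*K
d = -320/3 (d = -4*(148 + (7/3)*(-52)) = -4*(148 - 364/3) = -4*80/3 = -320/3 ≈ -106.67)
l(A) = 2*A/(A + A²) (l(A) = (A + A)/(A + A*A) = (2*A)/(A + A²) = 2*A/(A + A²))
d + l(q(h(6))) = -320/3 + 2/(1 - 16*6) = -320/3 + 2/(1 - 8*12) = -320/3 + 2/(1 - 96) = -320/3 + 2/(-95) = -320/3 + 2*(-1/95) = -320/3 - 2/95 = -30406/285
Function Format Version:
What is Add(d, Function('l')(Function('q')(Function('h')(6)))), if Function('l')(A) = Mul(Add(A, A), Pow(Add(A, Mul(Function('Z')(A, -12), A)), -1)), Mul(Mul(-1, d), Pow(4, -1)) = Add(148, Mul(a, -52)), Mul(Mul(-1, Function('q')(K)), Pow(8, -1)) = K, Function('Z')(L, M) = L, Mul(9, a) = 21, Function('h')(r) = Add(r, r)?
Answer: Rational(-30406, 285) ≈ -106.69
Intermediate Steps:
Function('h')(r) = Mul(2, r)
a = Rational(7, 3) (a = Mul(Rational(1, 9), 21) = Rational(7, 3) ≈ 2.3333)
Function('q')(K) = Mul(-8, K)
d = Rational(-320, 3) (d = Mul(-4, Add(148, Mul(Rational(7, 3), -52))) = Mul(-4, Add(148, Rational(-364, 3))) = Mul(-4, Rational(80, 3)) = Rational(-320, 3) ≈ -106.67)
Function('l')(A) = Mul(2, A, Pow(Add(A, Pow(A, 2)), -1)) (Function('l')(A) = Mul(Add(A, A), Pow(Add(A, Mul(A, A)), -1)) = Mul(Mul(2, A), Pow(Add(A, Pow(A, 2)), -1)) = Mul(2, A, Pow(Add(A, Pow(A, 2)), -1)))
Add(d, Function('l')(Function('q')(Function('h')(6)))) = Add(Rational(-320, 3), Mul(2, Pow(Add(1, Mul(-8, Mul(2, 6))), -1))) = Add(Rational(-320, 3), Mul(2, Pow(Add(1, Mul(-8, 12)), -1))) = Add(Rational(-320, 3), Mul(2, Pow(Add(1, -96), -1))) = Add(Rational(-320, 3), Mul(2, Pow(-95, -1))) = Add(Rational(-320, 3), Mul(2, Rational(-1, 95))) = Add(Rational(-320, 3), Rational(-2, 95)) = Rational(-30406, 285)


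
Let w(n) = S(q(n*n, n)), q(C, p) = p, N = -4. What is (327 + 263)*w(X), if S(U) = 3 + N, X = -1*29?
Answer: -590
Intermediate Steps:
X = -29
S(U) = -1 (S(U) = 3 - 4 = -1)
w(n) = -1
(327 + 263)*w(X) = (327 + 263)*(-1) = 590*(-1) = -590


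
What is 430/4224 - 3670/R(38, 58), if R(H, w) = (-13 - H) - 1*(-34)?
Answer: 7754695/35904 ≈ 215.98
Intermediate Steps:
R(H, w) = 21 - H (R(H, w) = (-13 - H) + 34 = 21 - H)
430/4224 - 3670/R(38, 58) = 430/4224 - 3670/(21 - 1*38) = 430*(1/4224) - 3670/(21 - 38) = 215/2112 - 3670/(-17) = 215/2112 - 3670*(-1/17) = 215/2112 + 3670/17 = 7754695/35904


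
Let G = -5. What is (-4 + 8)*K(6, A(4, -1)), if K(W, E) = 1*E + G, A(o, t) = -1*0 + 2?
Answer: -12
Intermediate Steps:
A(o, t) = 2 (A(o, t) = 0 + 2 = 2)
K(W, E) = -5 + E (K(W, E) = 1*E - 5 = E - 5 = -5 + E)
(-4 + 8)*K(6, A(4, -1)) = (-4 + 8)*(-5 + 2) = 4*(-3) = -12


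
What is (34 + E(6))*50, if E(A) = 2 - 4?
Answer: 1600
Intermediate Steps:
E(A) = -2
(34 + E(6))*50 = (34 - 2)*50 = 32*50 = 1600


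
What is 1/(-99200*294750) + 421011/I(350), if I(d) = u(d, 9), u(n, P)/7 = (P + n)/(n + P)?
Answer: 12310024831199993/204674400000 ≈ 60144.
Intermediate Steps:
u(n, P) = 7 (u(n, P) = 7*((P + n)/(n + P)) = 7*((P + n)/(P + n)) = 7*1 = 7)
I(d) = 7
1/(-99200*294750) + 421011/I(350) = 1/(-99200*294750) + 421011/7 = -1/99200*1/294750 + 421011*(1/7) = -1/29239200000 + 421011/7 = 12310024831199993/204674400000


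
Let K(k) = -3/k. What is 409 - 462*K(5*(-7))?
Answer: 1847/5 ≈ 369.40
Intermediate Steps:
409 - 462*K(5*(-7)) = 409 - (-1386)/(5*(-7)) = 409 - (-1386)/(-35) = 409 - (-1386)*(-1)/35 = 409 - 462*3/35 = 409 - 198/5 = 1847/5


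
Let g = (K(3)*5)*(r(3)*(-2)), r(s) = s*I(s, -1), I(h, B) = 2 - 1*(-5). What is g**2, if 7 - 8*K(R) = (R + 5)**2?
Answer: 35820225/16 ≈ 2.2388e+6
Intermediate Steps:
I(h, B) = 7 (I(h, B) = 2 + 5 = 7)
K(R) = 7/8 - (5 + R)**2/8 (K(R) = 7/8 - (R + 5)**2/8 = 7/8 - (5 + R)**2/8)
r(s) = 7*s (r(s) = s*7 = 7*s)
g = 5985/4 (g = ((7/8 - (5 + 3)**2/8)*5)*((7*3)*(-2)) = ((7/8 - 1/8*8**2)*5)*(21*(-2)) = ((7/8 - 1/8*64)*5)*(-42) = ((7/8 - 8)*5)*(-42) = -57/8*5*(-42) = -285/8*(-42) = 5985/4 ≈ 1496.3)
g**2 = (5985/4)**2 = 35820225/16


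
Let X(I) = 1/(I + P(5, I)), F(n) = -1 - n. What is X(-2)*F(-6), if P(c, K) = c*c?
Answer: 5/23 ≈ 0.21739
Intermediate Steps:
P(c, K) = c²
X(I) = 1/(25 + I) (X(I) = 1/(I + 5²) = 1/(I + 25) = 1/(25 + I))
X(-2)*F(-6) = (-1 - 1*(-6))/(25 - 2) = (-1 + 6)/23 = (1/23)*5 = 5/23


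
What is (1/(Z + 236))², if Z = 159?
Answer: 1/156025 ≈ 6.4092e-6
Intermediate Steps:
(1/(Z + 236))² = (1/(159 + 236))² = (1/395)² = 1/156025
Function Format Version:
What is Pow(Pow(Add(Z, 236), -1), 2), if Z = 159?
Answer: Rational(1, 156025) ≈ 6.4092e-6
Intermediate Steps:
Pow(Pow(Add(Z, 236), -1), 2) = Pow(Pow(Add(159, 236), -1), 2) = Pow(Pow(395, -1), 2) = Pow(Rational(1, 395), 2) = Rational(1, 156025)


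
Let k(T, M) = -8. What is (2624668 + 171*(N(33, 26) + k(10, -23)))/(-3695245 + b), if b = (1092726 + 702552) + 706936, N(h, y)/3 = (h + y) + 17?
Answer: -2662288/1193031 ≈ -2.2315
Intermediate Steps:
N(h, y) = 51 + 3*h + 3*y (N(h, y) = 3*((h + y) + 17) = 3*(17 + h + y) = 51 + 3*h + 3*y)
b = 2502214 (b = 1795278 + 706936 = 2502214)
(2624668 + 171*(N(33, 26) + k(10, -23)))/(-3695245 + b) = (2624668 + 171*((51 + 3*33 + 3*26) - 8))/(-3695245 + 2502214) = (2624668 + 171*((51 + 99 + 78) - 8))/(-1193031) = (2624668 + 171*(228 - 8))*(-1/1193031) = (2624668 + 171*220)*(-1/1193031) = (2624668 + 37620)*(-1/1193031) = 2662288*(-1/1193031) = -2662288/1193031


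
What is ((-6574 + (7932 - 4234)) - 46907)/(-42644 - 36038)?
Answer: 49783/78682 ≈ 0.63271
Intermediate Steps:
((-6574 + (7932 - 4234)) - 46907)/(-42644 - 36038) = ((-6574 + 3698) - 46907)/(-78682) = (-2876 - 46907)*(-1/78682) = -49783*(-1/78682) = 49783/78682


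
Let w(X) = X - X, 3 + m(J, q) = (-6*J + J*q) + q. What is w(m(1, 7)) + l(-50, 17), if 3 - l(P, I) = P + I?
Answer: 36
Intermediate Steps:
m(J, q) = -3 + q - 6*J + J*q (m(J, q) = -3 + ((-6*J + J*q) + q) = -3 + (q - 6*J + J*q) = -3 + q - 6*J + J*q)
w(X) = 0
l(P, I) = 3 - I - P (l(P, I) = 3 - (P + I) = 3 - (I + P) = 3 + (-I - P) = 3 - I - P)
w(m(1, 7)) + l(-50, 17) = 0 + (3 - 1*17 - 1*(-50)) = 0 + (3 - 17 + 50) = 0 + 36 = 36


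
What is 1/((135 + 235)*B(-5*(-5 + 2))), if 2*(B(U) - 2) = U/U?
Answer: 1/925 ≈ 0.0010811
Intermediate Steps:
B(U) = 5/2 (B(U) = 2 + (U/U)/2 = 2 + (½)*1 = 2 + ½ = 5/2)
1/((135 + 235)*B(-5*(-5 + 2))) = 1/((135 + 235)*(5/2)) = (⅖)/370 = (1/370)*(⅖) = 1/925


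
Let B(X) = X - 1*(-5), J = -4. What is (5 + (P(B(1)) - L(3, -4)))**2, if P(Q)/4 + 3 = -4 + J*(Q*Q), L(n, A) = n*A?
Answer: 344569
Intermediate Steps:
B(X) = 5 + X (B(X) = X + 5 = 5 + X)
L(n, A) = A*n
P(Q) = -28 - 16*Q**2 (P(Q) = -12 + 4*(-4 - 4*Q*Q) = -12 + 4*(-4 - 4*Q**2) = -12 + (-16 - 16*Q**2) = -28 - 16*Q**2)
(5 + (P(B(1)) - L(3, -4)))**2 = (5 + ((-28 - 16*(5 + 1)**2) - (-4)*3))**2 = (5 + ((-28 - 16*6**2) - 1*(-12)))**2 = (5 + ((-28 - 16*36) + 12))**2 = (5 + ((-28 - 576) + 12))**2 = (5 + (-604 + 12))**2 = (5 - 592)**2 = (-587)**2 = 344569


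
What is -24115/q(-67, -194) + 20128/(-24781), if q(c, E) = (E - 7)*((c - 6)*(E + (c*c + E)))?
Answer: -1211779322359/1491171224913 ≈ -0.81264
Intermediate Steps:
q(c, E) = (-7 + E)*(-6 + c)*(c² + 2*E) (q(c, E) = (-7 + E)*((-6 + c)*(E + (c² + E))) = (-7 + E)*((-6 + c)*(E + (E + c²))) = (-7 + E)*((-6 + c)*(c² + 2*E)) = (-7 + E)*(-6 + c)*(c² + 2*E))
-24115/q(-67, -194) + 20128/(-24781) = -24115/(-12*(-194)² - 7*(-67)³ + 42*(-67)² + 84*(-194) - 194*(-67)³ - 14*(-194)*(-67) - 6*(-194)*(-67)² + 2*(-67)*(-194)²) + 20128/(-24781) = -24115/(-12*37636 - 7*(-300763) + 42*4489 - 16296 - 194*(-300763) - 181972 - 6*(-194)*4489 + 2*(-67)*37636) + 20128*(-1/24781) = -24115/(-451632 + 2105341 + 188538 - 16296 + 58348022 - 181972 + 5225196 - 5043224) - 20128/24781 = -24115/60173973 - 20128/24781 = -1211779322359/1491171224913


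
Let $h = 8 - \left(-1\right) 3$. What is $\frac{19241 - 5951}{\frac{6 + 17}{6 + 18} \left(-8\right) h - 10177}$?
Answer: $- \frac{19935}{15392} \approx -1.2952$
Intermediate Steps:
$h = 11$ ($h = 8 - -3 = 8 + 3 = 11$)
$\frac{19241 - 5951}{\frac{6 + 17}{6 + 18} \left(-8\right) h - 10177} = \frac{19241 - 5951}{\frac{6 + 17}{6 + 18} \left(-8\right) 11 - 10177} = \frac{13290}{\frac{23}{24} \left(-8\right) 11 - 10177} = \frac{13290}{\left(- \frac{23}{3}\right) 11 - 10177} = \frac{13290}{- \frac{253}{3} - 10177} = \frac{13290}{- \frac{30784}{3}} = 13290 \left(- \frac{3}{30784}\right) = - \frac{19935}{15392}$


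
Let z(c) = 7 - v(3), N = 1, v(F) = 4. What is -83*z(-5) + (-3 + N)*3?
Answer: -255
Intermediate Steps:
z(c) = 3 (z(c) = 7 - 1*4 = 7 - 4 = 3)
-83*z(-5) + (-3 + N)*3 = -83*3 + (-3 + 1)*3 = -249 - 2*3 = -249 - 6 = -255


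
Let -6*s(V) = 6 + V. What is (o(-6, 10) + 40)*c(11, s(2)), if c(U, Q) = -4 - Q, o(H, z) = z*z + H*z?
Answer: -640/3 ≈ -213.33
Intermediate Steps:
s(V) = -1 - V/6 (s(V) = -(6 + V)/6 = -1 - V/6)
o(H, z) = z² + H*z
(o(-6, 10) + 40)*c(11, s(2)) = (10*(-6 + 10) + 40)*(-4 - (-1 - ⅙*2)) = (10*4 + 40)*(-4 - (-1 - ⅓)) = (40 + 40)*(-4 - 1*(-4/3)) = 80*(-4 + 4/3) = 80*(-8/3) = -640/3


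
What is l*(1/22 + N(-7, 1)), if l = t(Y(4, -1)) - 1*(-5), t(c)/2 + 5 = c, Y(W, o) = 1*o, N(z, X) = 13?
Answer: -2009/22 ≈ -91.318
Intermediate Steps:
Y(W, o) = o
t(c) = -10 + 2*c
l = -7 (l = (-10 + 2*(-1)) - 1*(-5) = (-10 - 2) + 5 = -12 + 5 = -7)
l*(1/22 + N(-7, 1)) = -7*(1/22 + 13) = -7*287/22 = -2009/22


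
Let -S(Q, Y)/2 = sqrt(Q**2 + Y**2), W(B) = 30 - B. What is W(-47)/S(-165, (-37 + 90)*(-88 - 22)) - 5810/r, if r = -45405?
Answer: 1162/9081 - 7*sqrt(11245)/112450 ≈ 0.12136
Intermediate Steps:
S(Q, Y) = -2*sqrt(Q**2 + Y**2)
W(-47)/S(-165, (-37 + 90)*(-88 - 22)) - 5810/r = (30 - 1*(-47))/((-2*sqrt((-165)**2 + ((-37 + 90)*(-88 - 22))**2))) - 5810/(-45405) = (30 + 47)/((-2*sqrt(27225 + (53*(-110))**2))) - 5810*(-1/45405) = 77/((-2*sqrt(27225 + (-5830)**2))) + 1162/9081 = 77/((-2*sqrt(27225 + 33988900))) + 1162/9081 = 77/((-110*sqrt(11245))) + 1162/9081 = 77*(-sqrt(11245)/1236950) + 1162/9081 = -7*sqrt(11245)/112450 + 1162/9081 = 1162/9081 - 7*sqrt(11245)/112450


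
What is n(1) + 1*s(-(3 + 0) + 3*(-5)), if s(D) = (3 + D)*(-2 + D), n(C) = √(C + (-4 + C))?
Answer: 300 + I*√2 ≈ 300.0 + 1.4142*I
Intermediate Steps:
n(C) = √(-4 + 2*C)
s(D) = (-2 + D)*(3 + D)
n(1) + 1*s(-(3 + 0) + 3*(-5)) = √(-4 + 2*1) + 1*(-6 + (-(3 + 0) + 3*(-5)) + (-(3 + 0) + 3*(-5))²) = √(-4 + 2) + 1*(-6 + (-1*3 - 15) + (-1*3 - 15)²) = √(-2) + 1*(-6 + (-3 - 15) + (-3 - 15)²) = I*√2 + 1*(-6 - 18 + (-18)²) = I*√2 + 1*(-6 - 18 + 324) = I*√2 + 1*300 = I*√2 + 300 = 300 + I*√2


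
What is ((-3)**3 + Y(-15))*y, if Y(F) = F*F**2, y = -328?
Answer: 1115856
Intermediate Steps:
Y(F) = F**3
((-3)**3 + Y(-15))*y = ((-3)**3 + (-15)**3)*(-328) = (-27 - 3375)*(-328) = -3402*(-328) = 1115856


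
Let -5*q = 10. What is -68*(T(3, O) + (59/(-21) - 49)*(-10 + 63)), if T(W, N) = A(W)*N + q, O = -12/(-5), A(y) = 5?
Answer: 3906872/21 ≈ 1.8604e+5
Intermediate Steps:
q = -2 (q = -1/5*10 = -2)
O = 12/5 (O = -12*(-1/5) = 12/5 ≈ 2.4000)
T(W, N) = -2 + 5*N (T(W, N) = 5*N - 2 = -2 + 5*N)
-68*(T(3, O) + (59/(-21) - 49)*(-10 + 63)) = -68*((-2 + 5*(12/5)) + (59/(-21) - 49)*(-10 + 63)) = -68*((-2 + 12) + (59*(-1/21) - 49)*53) = -68*(10 + (-59/21 - 49)*53) = -68*(10 - 1088/21*53) = -68*(10 - 57664/21) = -68*(-57454/21) = 3906872/21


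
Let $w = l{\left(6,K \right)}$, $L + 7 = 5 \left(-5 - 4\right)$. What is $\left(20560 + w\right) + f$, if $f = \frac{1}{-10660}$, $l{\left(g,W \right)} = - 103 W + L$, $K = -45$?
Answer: $\frac{268024379}{10660} \approx 25143.0$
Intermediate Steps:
$L = -52$ ($L = -7 + 5 \left(-5 - 4\right) = -7 + 5 \left(-9\right) = -7 - 45 = -52$)
$l{\left(g,W \right)} = -52 - 103 W$ ($l{\left(g,W \right)} = - 103 W - 52 = -52 - 103 W$)
$w = 4583$ ($w = -52 - -4635 = -52 + 4635 = 4583$)
$f = - \frac{1}{10660} \approx -9.3809 \cdot 10^{-5}$
$\left(20560 + w\right) + f = \left(20560 + 4583\right) - \frac{1}{10660} = 25143 - \frac{1}{10660} = \frac{268024379}{10660}$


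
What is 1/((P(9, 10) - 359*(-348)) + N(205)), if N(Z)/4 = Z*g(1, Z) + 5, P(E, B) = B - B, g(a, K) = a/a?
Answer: 1/125772 ≈ 7.9509e-6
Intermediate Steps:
g(a, K) = 1
P(E, B) = 0
N(Z) = 20 + 4*Z (N(Z) = 4*(Z*1 + 5) = 4*(Z + 5) = 4*(5 + Z) = 20 + 4*Z)
1/((P(9, 10) - 359*(-348)) + N(205)) = 1/((0 - 359*(-348)) + (20 + 4*205)) = 1/((0 + 124932) + (20 + 820)) = 1/(124932 + 840) = 1/125772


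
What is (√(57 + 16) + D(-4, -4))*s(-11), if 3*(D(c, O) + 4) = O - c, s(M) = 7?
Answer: -28 + 7*√73 ≈ 31.808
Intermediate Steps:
D(c, O) = -4 - c/3 + O/3 (D(c, O) = -4 + (O - c)/3 = -4 + (-c/3 + O/3) = -4 - c/3 + O/3)
(√(57 + 16) + D(-4, -4))*s(-11) = (√(57 + 16) + (-4 - ⅓*(-4) + (⅓)*(-4)))*7 = (√73 + (-4 + 4/3 - 4/3))*7 = (√73 - 4)*7 = (-4 + √73)*7 = -28 + 7*√73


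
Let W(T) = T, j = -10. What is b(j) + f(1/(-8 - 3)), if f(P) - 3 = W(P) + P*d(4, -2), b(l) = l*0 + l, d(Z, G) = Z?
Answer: -82/11 ≈ -7.4545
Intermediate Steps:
b(l) = l (b(l) = 0 + l = l)
f(P) = 3 + 5*P (f(P) = 3 + (P + P*4) = 3 + (P + 4*P) = 3 + 5*P)
b(j) + f(1/(-8 - 3)) = -10 + (3 + 5/(-8 - 3)) = -10 + (3 + 5/(-11)) = -10 + (3 + 5*(-1/11)) = -10 + (3 - 5/11) = -10 + 28/11 = -82/11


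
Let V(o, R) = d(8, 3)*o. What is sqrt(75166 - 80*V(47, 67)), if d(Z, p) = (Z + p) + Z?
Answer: 9*sqrt(46) ≈ 61.041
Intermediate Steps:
d(Z, p) = p + 2*Z
V(o, R) = 19*o (V(o, R) = (3 + 2*8)*o = (3 + 16)*o = 19*o)
sqrt(75166 - 80*V(47, 67)) = sqrt(75166 - 1520*47) = sqrt(75166 - 80*893) = sqrt(75166 - 71440) = sqrt(3726) = 9*sqrt(46)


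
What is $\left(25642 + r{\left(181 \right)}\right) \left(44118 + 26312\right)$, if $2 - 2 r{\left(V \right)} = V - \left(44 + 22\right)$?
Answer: $1801986765$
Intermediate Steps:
$r{\left(V \right)} = 34 - \frac{V}{2}$ ($r{\left(V \right)} = 1 - \frac{V - \left(44 + 22\right)}{2} = 1 - \frac{V - 66}{2} = 1 - \frac{-66 + V}{2} = 1 - \left(-33 + \frac{V}{2}\right) = 34 - \frac{V}{2}$)
$\left(25642 + r{\left(181 \right)}\right) \left(44118 + 26312\right) = \left(25642 + \left(34 - \frac{181}{2}\right)\right) \left(44118 + 26312\right) = \left(25642 + \left(34 - \frac{181}{2}\right)\right) 70430 = \left(25642 - \frac{113}{2}\right) 70430 = \frac{51171}{2} \cdot 70430 = 1801986765$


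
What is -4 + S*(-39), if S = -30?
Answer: 1166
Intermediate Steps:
-4 + S*(-39) = -4 - 30*(-39) = -4 + 1170 = 1166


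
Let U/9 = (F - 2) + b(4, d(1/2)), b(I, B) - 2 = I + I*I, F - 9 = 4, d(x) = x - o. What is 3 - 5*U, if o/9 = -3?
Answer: -1482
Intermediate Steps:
o = -27 (o = 9*(-3) = -27)
d(x) = 27 + x (d(x) = x - 1*(-27) = x + 27 = 27 + x)
F = 13 (F = 9 + 4 = 13)
b(I, B) = 2 + I + I² (b(I, B) = 2 + (I + I*I) = 2 + (I + I²) = 2 + I + I²)
U = 297 (U = 9*((13 - 2) + (2 + 4 + 4²)) = 9*(11 + (2 + 4 + 16)) = 9*(11 + 22) = 9*33 = 297)
3 - 5*U = 3 - 5*297 = 3 - 1485 = -1482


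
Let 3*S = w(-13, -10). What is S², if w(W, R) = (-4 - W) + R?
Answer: ⅑ ≈ 0.11111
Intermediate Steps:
w(W, R) = -4 + R - W
S = -⅓ (S = (-4 - 10 - 1*(-13))/3 = (-4 - 10 + 13)/3 = (⅓)*(-1) = -⅓ ≈ -0.33333)
S² = (-⅓)² = ⅑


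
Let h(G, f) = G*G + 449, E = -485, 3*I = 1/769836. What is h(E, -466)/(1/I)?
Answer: 13093/128306 ≈ 0.10205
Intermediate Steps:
I = 1/2309508 (I = (⅓)/769836 = (⅓)*(1/769836) = 1/2309508 ≈ 4.3299e-7)
h(G, f) = 449 + G² (h(G, f) = G² + 449 = 449 + G²)
h(E, -466)/(1/I) = (449 + (-485)²)/(1/(1/2309508)) = (449 + 235225)/2309508 = 235674*(1/2309508) = 13093/128306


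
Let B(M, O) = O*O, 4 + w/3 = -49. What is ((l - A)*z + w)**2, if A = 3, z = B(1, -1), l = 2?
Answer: 25600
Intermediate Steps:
w = -159 (w = -12 + 3*(-49) = -12 - 147 = -159)
B(M, O) = O**2
z = 1 (z = (-1)**2 = 1)
((l - A)*z + w)**2 = ((2 - 1*3)*1 - 159)**2 = ((2 - 3)*1 - 159)**2 = (-1*1 - 159)**2 = (-1 - 159)**2 = (-160)**2 = 25600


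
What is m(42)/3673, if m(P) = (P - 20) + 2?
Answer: 24/3673 ≈ 0.0065342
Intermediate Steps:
m(P) = -18 + P (m(P) = (-20 + P) + 2 = -18 + P)
m(42)/3673 = (-18 + 42)/3673 = 24*(1/3673) = 24/3673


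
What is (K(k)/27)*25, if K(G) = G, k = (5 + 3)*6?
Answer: 400/9 ≈ 44.444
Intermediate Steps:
k = 48 (k = 8*6 = 48)
(K(k)/27)*25 = (48/27)*25 = ((1/27)*48)*25 = (16/9)*25 = 400/9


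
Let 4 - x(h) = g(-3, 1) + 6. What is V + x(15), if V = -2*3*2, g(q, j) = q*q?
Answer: -23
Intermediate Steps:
g(q, j) = q²
x(h) = -11 (x(h) = 4 - ((-3)² + 6) = 4 - (9 + 6) = 4 - 1*15 = 4 - 15 = -11)
V = -12 (V = -6*2 = -12)
V + x(15) = -12 - 11 = -23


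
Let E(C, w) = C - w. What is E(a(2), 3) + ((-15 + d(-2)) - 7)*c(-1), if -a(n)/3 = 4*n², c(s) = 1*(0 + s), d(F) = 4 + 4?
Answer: -37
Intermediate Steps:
d(F) = 8
c(s) = s (c(s) = 1*s = s)
a(n) = -12*n²
E(a(2), 3) + ((-15 + d(-2)) - 7)*c(-1) = (-12*2² - 1*3) + ((-15 + 8) - 7)*(-1) = (-12*4 - 3) + (-7 - 7)*(-1) = (-48 - 3) - 14*(-1) = -51 + 14 = -37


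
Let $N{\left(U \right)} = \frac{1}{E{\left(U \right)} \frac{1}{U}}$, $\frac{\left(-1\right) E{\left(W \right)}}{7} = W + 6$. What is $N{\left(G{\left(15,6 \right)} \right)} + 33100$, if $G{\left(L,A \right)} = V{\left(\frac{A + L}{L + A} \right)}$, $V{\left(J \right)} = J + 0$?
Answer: $\frac{1621899}{49} \approx 33100.0$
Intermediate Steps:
$E{\left(W \right)} = -42 - 7 W$ ($E{\left(W \right)} = - 7 \left(W + 6\right) = - 7 \left(6 + W\right) = -42 - 7 W$)
$V{\left(J \right)} = J$
$G{\left(L,A \right)} = 1$ ($G{\left(L,A \right)} = \frac{A + L}{L + A} = \frac{A + L}{A + L} = 1$)
$N{\left(U \right)} = \frac{U}{-42 - 7 U}$ ($N{\left(U \right)} = \frac{1}{\left(-42 - 7 U\right) \frac{1}{U}} = \frac{1}{\frac{1}{U} \left(-42 - 7 U\right)} = \frac{U}{-42 - 7 U}$)
$N{\left(G{\left(15,6 \right)} \right)} + 33100 = \left(-1\right) 1 \frac{1}{42 + 7 \cdot 1} + 33100 = \left(-1\right) 1 \frac{1}{42 + 7} + 33100 = \left(-1\right) 1 \cdot \frac{1}{49} + 33100 = - \frac{1}{49} + 33100 = \frac{1621899}{49}$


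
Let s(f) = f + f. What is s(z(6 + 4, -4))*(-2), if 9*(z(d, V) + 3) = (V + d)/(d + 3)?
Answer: 460/39 ≈ 11.795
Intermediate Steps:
z(d, V) = -3 + (V + d)/(9*(3 + d)) (z(d, V) = -3 + ((V + d)/(d + 3))/9 = -3 + ((V + d)/(3 + d))/9 = -3 + (V + d)/(9*(3 + d)))
s(f) = 2*f
s(z(6 + 4, -4))*(-2) = (2*((-81 - 4 - 26*(6 + 4))/(9*(3 + (6 + 4)))))*(-2) = (2*((-81 - 4 - 26*10)/(9*(3 + 10))))*(-2) = (2*((⅑)*(-81 - 4 - 260)/13))*(-2) = (2*((⅑)*(1/13)*(-345)))*(-2) = (2*(-115/39))*(-2) = -230/39*(-2) = 460/39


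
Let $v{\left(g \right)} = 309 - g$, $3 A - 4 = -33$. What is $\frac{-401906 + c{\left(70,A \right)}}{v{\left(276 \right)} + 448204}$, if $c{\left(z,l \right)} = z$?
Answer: $- \frac{401836}{448237} \approx -0.89648$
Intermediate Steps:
$A = - \frac{29}{3}$ ($A = \frac{4}{3} + \frac{1}{3} \left(-33\right) = \frac{4}{3} - 11 = - \frac{29}{3} \approx -9.6667$)
$\frac{-401906 + c{\left(70,A \right)}}{v{\left(276 \right)} + 448204} = \frac{-401906 + 70}{\left(309 - 276\right) + 448204} = - \frac{401836}{\left(309 - 276\right) + 448204} = - \frac{401836}{33 + 448204} = - \frac{401836}{448237}$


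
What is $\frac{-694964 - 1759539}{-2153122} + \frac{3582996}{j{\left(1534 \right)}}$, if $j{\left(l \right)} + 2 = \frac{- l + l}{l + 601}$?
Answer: $- \frac{3857311302253}{2153122} \approx -1.7915 \cdot 10^{6}$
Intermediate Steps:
$j{\left(l \right)} = -2$ ($j{\left(l \right)} = -2 + \frac{- l + l}{l + 601} = -2 + \frac{0}{601 + l} = -2 + 0 = -2$)
$\frac{-694964 - 1759539}{-2153122} + \frac{3582996}{j{\left(1534 \right)}} = \frac{-694964 - 1759539}{-2153122} + \frac{3582996}{-2} = \left(-694964 - 1759539\right) \left(- \frac{1}{2153122}\right) + 3582996 \left(- \frac{1}{2}\right) = \left(-2454503\right) \left(- \frac{1}{2153122}\right) - 1791498 = \frac{2454503}{2153122} - 1791498 = - \frac{3857311302253}{2153122}$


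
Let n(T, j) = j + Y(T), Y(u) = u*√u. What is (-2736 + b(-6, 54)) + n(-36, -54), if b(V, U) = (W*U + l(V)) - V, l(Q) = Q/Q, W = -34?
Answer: -4619 - 216*I ≈ -4619.0 - 216.0*I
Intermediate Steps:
l(Q) = 1
Y(u) = u^(3/2)
n(T, j) = j + T^(3/2)
b(V, U) = 1 - V - 34*U (b(V, U) = (-34*U + 1) - V = (1 - 34*U) - V = 1 - V - 34*U)
(-2736 + b(-6, 54)) + n(-36, -54) = (-2736 + (1 - 1*(-6) - 34*54)) + (-54 + (-36)^(3/2)) = (-2736 + (1 + 6 - 1836)) + (-54 - 216*I) = (-2736 - 1829) + (-54 - 216*I) = -4565 + (-54 - 216*I) = -4619 - 216*I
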